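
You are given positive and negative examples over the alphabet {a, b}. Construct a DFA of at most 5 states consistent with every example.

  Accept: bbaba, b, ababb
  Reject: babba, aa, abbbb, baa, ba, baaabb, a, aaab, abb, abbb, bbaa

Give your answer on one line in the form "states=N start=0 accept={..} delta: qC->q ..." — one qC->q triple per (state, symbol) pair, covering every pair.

states=3 start=0 accept={0} delta: 0a->1 0b->0 1a->1 1b->2 2a->0 2b->1

Fold the examples into a partial DFA from state 0: repeatedly fix the first undefined (state, symbol) met by the shortest-then-alphabetical prefix, trying targets in increasing order and rejecting any under which an Accept and a Reject string meet in one state with the same remainder; add a state when all current targets are rejected. Accepting states are where Accept strings end.
a: 0a undefined. 0a->0: no, b/aaab meet in 0 with "b" left. Open state 1: 0a->1.
b: 0b undefined. 0b->0: ok.
aa: 1a undefined. 1a->0: no, b/aa meet in 0. 1a->1: ok.
ab: 1b undefined. 1b->0: no, bbaba/babba meet in 1. 1b->1: no, bbaba/babba meet in 1. Open state 2: 1b->2.
aba: 2a undefined. 2a->0: ok.
abb: 2b undefined. 2b->0: no, bbaba/abbbb meet in 0. 2b->1: ok.
All examples now run through 3 states with every (state, symbol) defined. Accept strings end in {0}, Reject strings end in {1,2}; accept={0}.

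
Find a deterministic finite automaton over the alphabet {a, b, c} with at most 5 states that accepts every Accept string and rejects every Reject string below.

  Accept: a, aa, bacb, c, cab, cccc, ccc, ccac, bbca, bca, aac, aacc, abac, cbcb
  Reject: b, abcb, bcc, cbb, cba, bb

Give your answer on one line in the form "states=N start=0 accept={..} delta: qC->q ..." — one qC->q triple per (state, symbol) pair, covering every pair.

Fold the examples into a partial DFA from state 0: repeatedly fix the first undefined (state, symbol) met by the shortest-then-alphabetical prefix, trying targets in increasing order and rejecting any under which an Accept and a Reject string meet in one state with the same remainder; add a state when all current targets are rejected. Accepting states are where Accept strings end.
a: 0a undefined. 0a->0: ok.
b: 0b undefined. 0b->0: no, a/b meet in 0. Open state 1: 0b->1.
c: 0c undefined. 0c->0: no, cab/b meet in 1. 0c->1: no, c/b meet in 1. Open state 2: 0c->2.
ba: 1a undefined. 1a->0: ok.
bb: 1b undefined. 1b->0: no, a/bb meet in 0. 1b->1: ok.
bc: 1c undefined. 1c->0: no, c/bcc meet in 2. 1c->1: ok.
ca: 2a undefined. 2a->0: no, cab/b meet in 1. 2a->1: no, cab/b meet in 1. 2a->2: ok.
cb: 2b undefined. 2b->0: no, a/cba meet in 0. 2b->1: no, a/cba meet in 0. 2b->2: no, bacb/cbb meet in 2. Open state 3: 2b->3.
cc: 2c undefined. 2c->0: ok.
cba: 3a undefined. 3a->0: no, a/cba meet in 0. 3a->1: ok.
cbb: 3b undefined. 3b->0: no, a/cbb meet in 0. 3b->1: ok.
cbc: 3c undefined. 3c->0: no, cbcb/b meet in 1. 3c->1: no, cbcb/b meet in 1. 3c->2: ok.
All examples now run through 4 states with every (state, symbol) defined. Accept strings end in {0,2,3}, Reject strings end in {1}; accept={0,2,3}.

states=4 start=0 accept={0,2,3} delta: 0a->0 0b->1 0c->2 1a->0 1b->1 1c->1 2a->2 2b->3 2c->0 3a->1 3b->1 3c->2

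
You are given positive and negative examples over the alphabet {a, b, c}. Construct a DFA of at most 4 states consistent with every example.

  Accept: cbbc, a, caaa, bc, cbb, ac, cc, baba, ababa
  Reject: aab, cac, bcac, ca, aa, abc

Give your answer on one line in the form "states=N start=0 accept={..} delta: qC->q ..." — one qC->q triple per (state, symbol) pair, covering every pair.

Grow the machine one transition at a time. Run the examples from 0; the earliest place one falls off (shortest prefix, ties alphabetical) gets sent to the lowest-numbered state that keeps every Accept/Reject pair distinguishable — a pair clashes when both reach the same state with identical unread suffix — and to a fresh state only if none does.
a: 0a undefined. 0a->0: no, a/aa meet in 0. Open state 1: 0a->1.
b: 0b undefined. 0b->0: ok.
c: 0c undefined. 0c->0: no, a/ca meet in 1. 0c->1: ok.
aa: 1a undefined. 1a->0: no, a/cac meet in 1. 1a->1: no, a/ca meet in 1. Open state 2: 1a->2.
ab: 1b undefined. 1b->0: no, cbbc/abc meet in 1. 1b->1: no, cbbc/abc meet in 1 with "c" left. 1b->2: no, cbb/aab meet in 2 with "b" left. Open state 3: 1b->3.
ac: 1c undefined. 1c->0: ok.
aab: 2b undefined. 2b->0: no, ac/aab meet in 0. 2b->1: no, a/aab meet in 1. 2b->2: ok.
aba: 3a undefined. 3a->0: ok.
abc: 3c undefined. 3c->0: no, ac/abc meet in 0. 3c->1: no, a/abc meet in 1. 3c->2: ok.
caa: 2a undefined. 2a->0: ok.
cac: 2c undefined. 2c->0: no, ac/cac meet in 0. 2c->1: no, a/cac meet in 1. 2c->2: ok.
cbb: 3b undefined. 3b->0: ok.
All examples now run through 4 states with every (state, symbol) defined. Accept strings end in {0,1}, Reject strings end in {2}; accept={0,1}.

states=4 start=0 accept={0,1} delta: 0a->1 0b->0 0c->1 1a->2 1b->3 1c->0 2a->0 2b->2 2c->2 3a->0 3b->0 3c->2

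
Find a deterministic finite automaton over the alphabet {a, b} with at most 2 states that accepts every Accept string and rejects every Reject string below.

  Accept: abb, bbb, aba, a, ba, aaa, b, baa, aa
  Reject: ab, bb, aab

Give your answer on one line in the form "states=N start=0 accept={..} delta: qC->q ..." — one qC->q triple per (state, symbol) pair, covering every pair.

states=2 start=0 accept={1} delta: 0a->1 0b->1 1a->1 1b->0

Grow the machine one transition at a time. Run the examples from 0; the earliest place one falls off (shortest prefix, ties alphabetical) gets sent to the lowest-numbered state that keeps every Accept/Reject pair distinguishable — a pair clashes when both reach the same state with identical unread suffix — and to a fresh state only if none does.
a: 0a undefined. 0a->0: no, abb/bb meet in 0 with "bb" left. Open state 1: 0a->1.
b: 0b undefined. 0b->0: no, bbb/bb meet in 0. 0b->1: ok.
aa: 1a undefined. 1a->0: no, a/aab meet in 1. 1a->1: ok.
ab: 1b undefined. 1b->0: ok.
All examples now run through 2 states with every (state, symbol) defined. Accept strings end in {1}, Reject strings end in {0}; accept={1}.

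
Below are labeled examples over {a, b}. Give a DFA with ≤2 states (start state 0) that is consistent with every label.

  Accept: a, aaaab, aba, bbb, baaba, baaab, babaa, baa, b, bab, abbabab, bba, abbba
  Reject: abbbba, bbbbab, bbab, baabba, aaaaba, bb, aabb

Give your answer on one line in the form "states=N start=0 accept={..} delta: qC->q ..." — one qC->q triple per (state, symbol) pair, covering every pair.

State merging on the prefix tree: take the shortest (then alphabetical) example prefix whose next move is undefined and point that move at state 0, else 1, else 2, ...; a target is out if some Accept/Reject pair would then sit in one state with the same input left (inseparable). If every existing state is out, open a new one.
a: 0a undefined. 0a->0: no, aba/aaaaba meet in 0 with "ba" left. Open state 1: 0a->1.
b: 0b undefined. 0b->0: no, bbb/bb meet in 0. 0b->1: ok.
aa: 1a undefined. 1a->0: ok.
ab: 1b undefined. 1b->0: ok.
All examples now run through 2 states with every (state, symbol) defined. Accept strings end in {1}, Reject strings end in {0}; accept={1}.

states=2 start=0 accept={1} delta: 0a->1 0b->1 1a->0 1b->0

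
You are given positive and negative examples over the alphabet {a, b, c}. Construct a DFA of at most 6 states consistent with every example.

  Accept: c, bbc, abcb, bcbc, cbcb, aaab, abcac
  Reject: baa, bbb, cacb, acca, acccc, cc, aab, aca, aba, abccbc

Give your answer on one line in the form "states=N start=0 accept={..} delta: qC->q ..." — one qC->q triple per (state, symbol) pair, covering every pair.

Fold the examples into a partial DFA from state 0: repeatedly fix the first undefined (state, symbol) met by the shortest-then-alphabetical prefix, trying targets in increasing order and rejecting any under which an Accept and a Reject string meet in one state with the same remainder; add a state when all current targets are rejected. Accepting states are where Accept strings end.
a: 0a undefined. 0a->0: no, aaab/aab meet in 0 with "b" left. Open state 1: 0a->1.
b: 0b undefined. 0b->0: ok.
c: 0c undefined. 0c->0: no, c/bbb meet in 0. 0c->1: ok.
aa: 1a undefined. 1a->0: no, aaab/cacb meet in 1 with "b" left. 1a->1: no, c/baa meet in 1. Open state 2: 1a->2.
ab: 1b undefined. 1b->0: no, c/aba meet in 1. 1b->1: no, bcbc/cc meet in 1 with "c" left. 1b->2: no, abcb/cacb meet in 2 with "cb" left. Open state 3: 1b->3.
ac: 1c undefined. 1c->0: no, c/acccc meet in 1. 1c->1: no, c/acccc meet in 1. 1c->2: ok.
aaa: 2a undefined. 2a->0: no, aaab/bbb meet in 0. 2a->1: no, c/aca meet in 1. 2a->2: no, aaab/aab meet in 2 with "b" left. 2a->3: ok.
aab: 2b undefined. 2b->0: ok.
aba: 3a undefined. 3a->0: ok.
abc: 3c undefined. 3c->0: no, abcb/bbb meet in 0. 3c->1: no, c/abccbc meet in 1. 3c->2: no, abcb/bbb meet in 0. 3c->3: no, bcbc/aca meet in 3. Open state 4: 3c->4.
acc: 2c undefined. 2c->0: no, c/acca meet in 1. 2c->1: no, c/acccc meet in 1. 2c->2: ok.
aaab: 3b undefined. 3b->0: no, aaab/bbb meet in 0. 3b->1: ok.
abca: 4a undefined. 4a->0: ok.
abcb: 4b undefined. 4b->0: no, abcb/bbb meet in 0. 4b->1: ok.
abcc: 4c undefined. 4c->0: no, c/abccbc meet in 1. 4c->1: no, bcbc/abccbc meet in 4. 4c->2: no, c/abccbc meet in 1. 4c->3: ok.
All examples now run through 5 states with every (state, symbol) defined. Accept strings end in {1,4}, Reject strings end in {0,2,3}; accept={1,4}.

states=5 start=0 accept={1,4} delta: 0a->1 0b->0 0c->1 1a->2 1b->3 1c->2 2a->3 2b->0 2c->2 3a->0 3b->1 3c->4 4a->0 4b->1 4c->3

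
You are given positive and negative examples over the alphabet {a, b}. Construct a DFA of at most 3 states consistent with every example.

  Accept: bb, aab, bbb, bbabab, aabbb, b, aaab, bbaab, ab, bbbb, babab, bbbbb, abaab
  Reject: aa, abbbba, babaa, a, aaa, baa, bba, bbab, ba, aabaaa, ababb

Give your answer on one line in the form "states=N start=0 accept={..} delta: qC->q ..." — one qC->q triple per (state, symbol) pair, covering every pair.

State merging on the prefix tree: take the shortest (then alphabetical) example prefix whose next move is undefined and point that move at state 0, else 1, else 2, ...; a target is out if some Accept/Reject pair would then sit in one state with the same input left (inseparable). If every existing state is out, open a new one.
a: 0a undefined. 0a->0: ok.
b: 0b undefined. 0b->0: no, bb/aa meet in 0. Open state 1: 0b->1.
ba: 1a undefined. 1a->0: no, bb/ababb meet in 1 with "b" left. 1a->1: no, aab/baa meet in 1. Open state 2: 1a->2.
bb: 1b undefined. 1b->0: no, bb/aa meet in 0. 1b->1: ok.
baa: 2a undefined. 2a->0: ok.
bab: 2b undefined. 2b->0: no, bb/ababb meet in 1. 2b->1: no, bb/bbab meet in 1. 2b->2: ok.
All examples now run through 3 states with every (state, symbol) defined. Accept strings end in {1}, Reject strings end in {0,2}; accept={1}.

states=3 start=0 accept={1} delta: 0a->0 0b->1 1a->2 1b->1 2a->0 2b->2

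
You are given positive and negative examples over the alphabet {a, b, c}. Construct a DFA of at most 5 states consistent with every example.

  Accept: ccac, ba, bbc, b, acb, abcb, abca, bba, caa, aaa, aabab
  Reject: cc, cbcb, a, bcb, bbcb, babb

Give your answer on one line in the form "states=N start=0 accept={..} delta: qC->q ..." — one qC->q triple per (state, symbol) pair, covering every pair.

states=4 start=0 accept={2,3} delta: 0a->1 0b->2 0c->0 1a->2 1b->1 1c->2 2a->2 2b->3 2c->1 3a->2 3b->0 3c->3

Fold the examples into a partial DFA from state 0: repeatedly fix the first undefined (state, symbol) met by the shortest-then-alphabetical prefix, trying targets in increasing order and rejecting any under which an Accept and a Reject string meet in one state with the same remainder; add a state when all current targets are rejected. Accepting states are where Accept strings end.
a: 0a undefined. 0a->0: no, abcb/bcb meet in 0 with "bcb" left. Open state 1: 0a->1.
b: 0b undefined. 0b->0: no, ba/a meet in 1. 0b->1: no, b/a meet in 1. Open state 2: 0b->2.
c: 0c undefined. 0c->0: ok.
aa: 1a undefined. 1a->0: no, caa/cc meet in 0. 1a->1: no, caa/a meet in 1. 1a->2: ok.
ab: 1b undefined. 1b->0: no, abca/a meet in 1. 1b->1: ok.
ac: 1c undefined. 1c->0: no, ccac/cc meet in 0. 1c->1: no, ccac/a meet in 1. 1c->2: ok.
ba: 2a undefined. 2a->0: no, ba/cc meet in 0. 2a->1: no, ba/a meet in 1. 2a->2: ok.
bb: 2b undefined. 2b->0: no, ccac/bbcb meet in 2. 2b->1: no, acb/a meet in 1. 2b->2: no, ccac/babb meet in 2. Open state 3: 2b->3.
bc: 2c undefined. 2c->0: no, ccac/cbcb meet in 2. 2c->1: ok.
bba: 3a undefined. 3a->0: no, bba/cc meet in 0. 3a->1: no, bba/cbcb meet in 1. 3a->2: ok.
bbc: 3c undefined. 3c->0: no, ccac/bbcb meet in 2. 3c->1: no, bbc/cbcb meet in 1. 3c->2: no, acb/bbcb meet in 3. 3c->3: ok.
babb: 3b undefined. 3b->0: ok.
All examples now run through 4 states with every (state, symbol) defined. Accept strings end in {2,3}, Reject strings end in {0,1}; accept={2,3}.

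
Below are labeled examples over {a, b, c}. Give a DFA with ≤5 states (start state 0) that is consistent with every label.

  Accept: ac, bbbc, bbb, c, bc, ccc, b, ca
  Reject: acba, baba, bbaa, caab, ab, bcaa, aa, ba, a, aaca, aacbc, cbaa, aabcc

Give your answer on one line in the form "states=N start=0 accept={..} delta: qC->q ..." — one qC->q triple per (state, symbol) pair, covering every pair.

states=4 start=0 accept={0,2,3} delta: 0a->1 0b->0 0c->2 1a->1 1b->1 1c->3 2a->0 2b->0 2c->0 3a->1 3b->3 3c->1

State merging on the prefix tree: take the shortest (then alphabetical) example prefix whose next move is undefined and point that move at state 0, else 1, else 2, ...; a target is out if some Accept/Reject pair would then sit in one state with the same input left (inseparable). If every existing state is out, open a new one.
a: 0a undefined. 0a->0: no, b/ab meet in 0 with "b" left. Open state 1: 0a->1.
b: 0b undefined. 0b->0: ok.
c: 0c undefined. 0c->0: no, ca/ba meet in 1. 0c->1: no, bbbc/ba meet in 1. Open state 2: 0c->2.
aa: 1a undefined. 1a->0: no, bbb/bbaa meet in 0. 1a->1: ok.
ab: 1b undefined. 1b->0: no, bbb/ab meet in 0. 1b->1: ok.
ac: 1c undefined. 1c->0: no, bbbc/aacbc meet in 2. 1c->1: no, ac/acba meet in 1. 1c->2: no, ca/aaca meet in 2 with "a" left. Open state 3: 1c->3.
ca: 2a undefined. 2a->0: ok.
cb: 2b undefined. 2b->0: ok.
cc: 2c undefined. 2c->0: ok.
acb: 3b undefined. 3b->0: no, bbbc/aacbc meet in 2. 3b->1: no, ac/aacbc meet in 3. 3b->2: no, bbb/acba meet in 0. 3b->3: ok.
aaca: 3a undefined. 3a->0: no, bbb/acba meet in 0. 3a->1: ok.
aabcc: 3c undefined. 3c->0: no, bbb/aacbc meet in 0. 3c->1: ok.
All examples now run through 4 states with every (state, symbol) defined. Accept strings end in {0,2,3}, Reject strings end in {1}; accept={0,2,3}.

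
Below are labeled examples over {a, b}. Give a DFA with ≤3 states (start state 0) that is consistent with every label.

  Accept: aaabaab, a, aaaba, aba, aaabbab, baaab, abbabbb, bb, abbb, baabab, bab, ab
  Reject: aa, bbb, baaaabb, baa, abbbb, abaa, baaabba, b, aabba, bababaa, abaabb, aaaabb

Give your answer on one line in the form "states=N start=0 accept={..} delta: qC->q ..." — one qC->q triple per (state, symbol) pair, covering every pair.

Grow the machine one transition at a time. Run the examples from 0; the earliest place one falls off (shortest prefix, ties alphabetical) gets sent to the lowest-numbered state that keeps every Accept/Reject pair distinguishable — a pair clashes when both reach the same state with identical unread suffix — and to a fresh state only if none does.
a: 0a undefined. 0a->0: no, a/aa meet in 0. Open state 1: 0a->1.
b: 0b undefined. 0b->0: no, bb/bbb meet in 0. 0b->1: no, a/b meet in 1. Open state 2: 0b->2.
aa: 1a undefined. 1a->0: no, bb/aaaabb meet in 2 with "b" left. 1a->1: no, a/aa meet in 1. 1a->2: ok.
ab: 1b undefined. 1b->0: ok.
ba: 2a undefined. 2a->0: no, a/baa meet in 1. 2a->1: no, a/baaabba meet in 1. 2a->2: ok.
bb: 2b undefined. 2b->0: ok.
All examples now run through 3 states with every (state, symbol) defined. Accept strings end in {0,1}, Reject strings end in {2}; accept={0,1}.

states=3 start=0 accept={0,1} delta: 0a->1 0b->2 1a->2 1b->0 2a->2 2b->0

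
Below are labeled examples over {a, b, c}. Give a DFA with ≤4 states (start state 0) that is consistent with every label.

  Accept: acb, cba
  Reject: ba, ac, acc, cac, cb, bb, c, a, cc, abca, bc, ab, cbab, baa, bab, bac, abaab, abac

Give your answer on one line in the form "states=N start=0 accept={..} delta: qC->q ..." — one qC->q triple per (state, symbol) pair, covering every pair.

State merging on the prefix tree: take the shortest (then alphabetical) example prefix whose next move is undefined and point that move at state 0, else 1, else 2, ...; a target is out if some Accept/Reject pair would then sit in one state with the same input left (inseparable). If every existing state is out, open a new one.
a: 0a undefined. 0a->0: no, acb/cb meet in 0 with "cb" left. Open state 1: 0a->1.
b: 0b undefined. 0b->0: ok.
c: 0c undefined. 0c->0: no, cba/ba meet in 1. 0c->1: ok.
ab: 1b undefined. 1b->0: no, cba/ba meet in 1. 1b->1: no, cba/baa meet in 1 with "a" left. Open state 2: 1b->2.
ac: 1c undefined. 1c->0: no, acb/ac meet in 0. 1c->1: no, acb/cb meet in 2. 1c->2: ok.
ca: 1a undefined. 1a->0: ok.
aba: 2a undefined. 2a->0: no, cba/bb meet in 0. 2a->1: no, cba/ba meet in 1. 2a->2: no, acb/cbab meet in 2 with "b" left. Open state 3: 2a->3.
abc: 2c undefined. 2c->0: ok.
acb: 2b undefined. 2b->0: no, acb/acc meet in 0. 2b->1: no, acb/ba meet in 1. 2b->2: no, acb/ac meet in 2. 2b->3: ok.
abaa: 3a undefined. 3a->0: ok.
abac: 3c undefined. 3c->0: ok.
cbab: 3b undefined. 3b->0: ok.
All examples now run through 4 states with every (state, symbol) defined. Accept strings end in {3}, Reject strings end in {0,1,2}; accept={3}.

states=4 start=0 accept={3} delta: 0a->1 0b->0 0c->1 1a->0 1b->2 1c->2 2a->3 2b->3 2c->0 3a->0 3b->0 3c->0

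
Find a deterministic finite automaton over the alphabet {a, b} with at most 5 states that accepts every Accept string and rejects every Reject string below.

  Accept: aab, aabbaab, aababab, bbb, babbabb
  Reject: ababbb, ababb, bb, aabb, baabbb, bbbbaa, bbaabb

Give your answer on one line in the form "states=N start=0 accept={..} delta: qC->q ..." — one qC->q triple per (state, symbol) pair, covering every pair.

State merging on the prefix tree: take the shortest (then alphabetical) example prefix whose next move is undefined and point that move at state 0, else 1, else 2, ...; a target is out if some Accept/Reject pair would then sit in one state with the same input left (inseparable). If every existing state is out, open a new one.
a: 0a undefined. 0a->0: ok.
b: 0b undefined. 0b->0: no, aab/ababbb meet in 0. Open state 1: 0b->1.
ba: 1a undefined. 1a->0: no, bbb/ababbb meet in 1 with "bb" left. 1a->1: no, bbb/ababb meet in 1 with "bb" left. Open state 2: 1a->2.
bb: 1b undefined. 1b->0: ok.
baa: 2a undefined. 2a->0: no, aab/baabbb meet in 1. 2a->1: ok.
bab: 2b undefined. 2b->0: no, aab/ababb meet in 1. 2b->1: no, aab/ababbb meet in 1. 2b->2: no, aababab/bb meet in 0. Open state 3: 2b->3.
babb: 3b undefined. 3b->0: no, aab/ababbb meet in 1. 3b->1: no, aab/ababb meet in 1. 3b->2: ok.
aababa: 3a undefined. 3a->0: ok.
All examples now run through 4 states with every (state, symbol) defined. Accept strings end in {1}, Reject strings end in {0,2,3}; accept={1}.

states=4 start=0 accept={1} delta: 0a->0 0b->1 1a->2 1b->0 2a->1 2b->3 3a->0 3b->2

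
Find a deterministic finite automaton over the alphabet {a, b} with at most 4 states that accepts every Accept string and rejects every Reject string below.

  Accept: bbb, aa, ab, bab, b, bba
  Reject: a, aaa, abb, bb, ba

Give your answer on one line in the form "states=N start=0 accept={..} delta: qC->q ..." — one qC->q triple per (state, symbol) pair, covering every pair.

states=3 start=0 accept={0,2} delta: 0a->1 0b->2 1a->0 1b->2 2a->1 2b->1

Grow the machine one transition at a time. Run the examples from 0; the earliest place one falls off (shortest prefix, ties alphabetical) gets sent to the lowest-numbered state that keeps every Accept/Reject pair distinguishable — a pair clashes when both reach the same state with identical unread suffix — and to a fresh state only if none does.
a: 0a undefined. 0a->0: no, aa/a meet in 0. Open state 1: 0a->1.
b: 0b undefined. 0b->0: no, bbb/bb meet in 0. 0b->1: no, bbb/abb meet in 1 with "bb" left. Open state 2: 0b->2.
aa: 1a undefined. 1a->0: ok.
ab: 1b undefined. 1b->0: no, b/abb meet in 2. 1b->1: no, ab/a meet in 1. 1b->2: ok.
ba: 2a undefined. 2a->0: no, aa/ba meet in 0. 2a->1: ok.
bb: 2b undefined. 2b->0: no, aa/abb meet in 0. 2b->1: ok.
All examples now run through 3 states with every (state, symbol) defined. Accept strings end in {0,2}, Reject strings end in {1}; accept={0,2}.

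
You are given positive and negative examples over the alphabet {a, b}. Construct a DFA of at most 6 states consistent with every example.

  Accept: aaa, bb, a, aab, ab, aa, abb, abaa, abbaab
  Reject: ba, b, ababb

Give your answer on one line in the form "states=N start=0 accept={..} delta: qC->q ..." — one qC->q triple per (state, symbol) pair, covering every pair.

Fold the examples into a partial DFA from state 0: repeatedly fix the first undefined (state, symbol) met by the shortest-then-alphabetical prefix, trying targets in increasing order and rejecting any under which an Accept and a Reject string meet in one state with the same remainder; add a state when all current targets are rejected. Accepting states are where Accept strings end.
a: 0a undefined. 0a->0: no, aab/b meet in 0 with "b" left. Open state 1: 0a->1.
b: 0b undefined. 0b->0: no, bb/b meet in 0. 0b->1: no, a/b meet in 1. Open state 2: 0b->2.
aa: 1a undefined. 1a->0: no, aab/b meet in 2. 1a->1: ok.
ab: 1b undefined. 1b->0: no, abb/b meet in 2. 1b->1: no, aaa/ababb meet in 1. 1b->2: no, aab/b meet in 2. Open state 3: 1b->3.
ba: 2a undefined. 2a->0: ok.
bb: 2b undefined. 2b->0: no, bb/ba meet in 0. 2b->1: ok.
aba: 3a undefined. 3a->0: no, aaa/ababb meet in 1. 3a->1: no, abb/ababb meet in 3 with "b" left. 3a->2: no, aab/ababb meet in 3. 3a->3: ok.
abb: 3b undefined. 3b->0: no, abb/ba meet in 0. 3b->1: no, aab/ababb meet in 3. 3b->2: no, aaa/ababb meet in 1. 3b->3: no, aab/ababb meet in 3. Open state 4: 3b->4.
abba: 4a undefined. 4a->0: ok.
ababb: 4b undefined. 4b->0: ok.
All examples now run through 5 states with every (state, symbol) defined. Accept strings end in {1,3,4}, Reject strings end in {0,2}; accept={1,3,4}.

states=5 start=0 accept={1,3,4} delta: 0a->1 0b->2 1a->1 1b->3 2a->0 2b->1 3a->3 3b->4 4a->0 4b->0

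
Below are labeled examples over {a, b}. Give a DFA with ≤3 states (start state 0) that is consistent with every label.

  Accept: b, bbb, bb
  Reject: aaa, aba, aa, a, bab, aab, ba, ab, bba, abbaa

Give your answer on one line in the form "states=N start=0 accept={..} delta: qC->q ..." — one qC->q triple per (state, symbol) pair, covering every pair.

states=2 start=0 accept={0} delta: 0a->1 0b->0 1a->1 1b->1

State merging on the prefix tree: take the shortest (then alphabetical) example prefix whose next move is undefined and point that move at state 0, else 1, else 2, ...; a target is out if some Accept/Reject pair would then sit in one state with the same input left (inseparable). If every existing state is out, open a new one.
a: 0a undefined. 0a->0: no, b/aab meet in 0 with "b" left. Open state 1: 0a->1.
b: 0b undefined. 0b->0: ok.
aa: 1a undefined. 1a->0: no, b/aa meet in 0. 1a->1: ok.
ab: 1b undefined. 1b->0: no, b/bab meet in 0. 1b->1: ok.
All examples now run through 2 states with every (state, symbol) defined. Accept strings end in {0}, Reject strings end in {1}; accept={0}.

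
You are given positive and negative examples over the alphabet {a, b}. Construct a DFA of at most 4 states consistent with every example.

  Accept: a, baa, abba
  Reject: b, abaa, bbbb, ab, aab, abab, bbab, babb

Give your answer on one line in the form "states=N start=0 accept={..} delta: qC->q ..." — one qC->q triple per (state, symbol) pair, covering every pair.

State merging on the prefix tree: take the shortest (then alphabetical) example prefix whose next move is undefined and point that move at state 0, else 1, else 2, ...; a target is out if some Accept/Reject pair would then sit in one state with the same input left (inseparable). If every existing state is out, open a new one.
a: 0a undefined. 0a->0: no, baa/abaa meet in 0 with "baa" left. Open state 1: 0a->1.
b: 0b undefined. 0b->0: ok.
aa: 1a undefined. 1a->0: no, baa/b meet in 0. 1a->1: ok.
ab: 1b undefined. 1b->0: no, a/abaa meet in 1. 1b->1: no, a/abaa meet in 1. Open state 2: 1b->2.
aba: 2a undefined. 2a->0: no, a/abaa meet in 1. 2a->1: no, a/abaa meet in 1. 2a->2: ok.
abb: 2b undefined. 2b->0: ok.
All examples now run through 3 states with every (state, symbol) defined. Accept strings end in {1}, Reject strings end in {0,2}; accept={1}.

states=3 start=0 accept={1} delta: 0a->1 0b->0 1a->1 1b->2 2a->2 2b->0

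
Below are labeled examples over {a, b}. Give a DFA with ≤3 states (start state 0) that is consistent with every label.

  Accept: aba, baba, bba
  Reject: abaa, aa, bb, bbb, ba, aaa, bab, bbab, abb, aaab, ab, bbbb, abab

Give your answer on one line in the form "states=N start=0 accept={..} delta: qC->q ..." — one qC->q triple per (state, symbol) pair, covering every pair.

states=3 start=0 accept={0} delta: 0a->1 0b->1 1a->1 1b->2 2a->0 2b->1

Grow the machine one transition at a time. Run the examples from 0; the earliest place one falls off (shortest prefix, ties alphabetical) gets sent to the lowest-numbered state that keeps every Accept/Reject pair distinguishable — a pair clashes when both reach the same state with identical unread suffix — and to a fresh state only if none does.
a: 0a undefined. 0a->0: no, aba/ba meet in 0 with "ba" left. Open state 1: 0a->1.
b: 0b undefined. 0b->0: no, bba/ba meet in 1. 0b->1: ok.
aa: 1a undefined. 1a->0: no, baba/aa meet in 0. 1a->1: ok.
ab: 1b undefined. 1b->0: no, aba/abaa meet in 1. 1b->1: no, aba/abaa meet in 1. Open state 2: 1b->2.
aba: 2a undefined. 2a->0: ok.
abb: 2b undefined. 2b->0: no, aba/bbb meet in 0. 2b->1: ok.
All examples now run through 3 states with every (state, symbol) defined. Accept strings end in {0}, Reject strings end in {1,2}; accept={0}.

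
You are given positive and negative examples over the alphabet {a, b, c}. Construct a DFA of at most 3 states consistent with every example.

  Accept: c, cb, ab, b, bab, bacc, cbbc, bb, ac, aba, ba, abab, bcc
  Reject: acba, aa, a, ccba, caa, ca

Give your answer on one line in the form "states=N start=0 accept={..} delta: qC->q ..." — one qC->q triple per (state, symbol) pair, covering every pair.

states=3 start=0 accept={1,2} delta: 0a->0 0b->1 0c->2 1a->1 1b->1 1c->0 2a->0 2b->2 2c->2

Fold the examples into a partial DFA from state 0: repeatedly fix the first undefined (state, symbol) met by the shortest-then-alphabetical prefix, trying targets in increasing order and rejecting any under which an Accept and a Reject string meet in one state with the same remainder; add a state when all current targets are rejected. Accepting states are where Accept strings end.
a: 0a undefined. 0a->0: ok.
b: 0b undefined. 0b->0: no, ab/aa meet in 0. Open state 1: 0b->1.
c: 0c undefined. 0c->0: no, c/aa meet in 0. 0c->1: no, aba/ca meet in 1 with "a" left. Open state 2: 0c->2.
ba: 1a undefined. 1a->0: no, aba/aa meet in 0. 1a->1: ok.
bb: 1b undefined. 1b->0: no, bab/aa meet in 0. 1b->1: ok.
bc: 1c undefined. 1c->0: ok.
ca: 2a undefined. 2a->0: ok.
cb: 2b undefined. 2b->0: no, cb/acba meet in 0. 2b->1: no, cb/acba meet in 1. 2b->2: ok.
cc: 2c undefined. 2c->0: no, ab/ccba meet in 1. 2c->1: no, ab/ccba meet in 1. 2c->2: ok.
All examples now run through 3 states with every (state, symbol) defined. Accept strings end in {1,2}, Reject strings end in {0}; accept={1,2}.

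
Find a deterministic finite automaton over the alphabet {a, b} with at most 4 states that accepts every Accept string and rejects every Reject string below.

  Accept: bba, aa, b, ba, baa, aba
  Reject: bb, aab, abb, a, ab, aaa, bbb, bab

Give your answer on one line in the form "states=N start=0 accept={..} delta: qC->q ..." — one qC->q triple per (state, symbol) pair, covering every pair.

states=4 start=0 accept={2,3} delta: 0a->1 0b->2 1a->3 1b->1 2a->2 2b->1 3a->0 3b->0

Fold the examples into a partial DFA from state 0: repeatedly fix the first undefined (state, symbol) met by the shortest-then-alphabetical prefix, trying targets in increasing order and rejecting any under which an Accept and a Reject string meet in one state with the same remainder; add a state when all current targets are rejected. Accepting states are where Accept strings end.
a: 0a undefined. 0a->0: no, aa/a meet in 0. Open state 1: 0a->1.
b: 0b undefined. 0b->0: no, bba/a meet in 1. 0b->1: no, b/a meet in 1. Open state 2: 0b->2.
aa: 1a undefined. 1a->0: no, b/aab meet in 2. 1a->1: no, aa/a meet in 1. 1a->2: no, ba/aaa meet in 2 with "a" left. Open state 3: 1a->3.
ab: 1b undefined. 1b->0: no, b/abb meet in 2. 1b->1: ok.
ba: 2a undefined. 2a->0: no, b/bab meet in 2. 2a->1: no, ba/abb meet in 1. 2a->2: ok.
bb: 2b undefined. 2b->0: no, bba/abb meet in 1. 2b->1: ok.
aaa: 3a undefined. 3a->0: ok.
aab: 3b undefined. 3b->0: ok.
All examples now run through 4 states with every (state, symbol) defined. Accept strings end in {2,3}, Reject strings end in {0,1}; accept={2,3}.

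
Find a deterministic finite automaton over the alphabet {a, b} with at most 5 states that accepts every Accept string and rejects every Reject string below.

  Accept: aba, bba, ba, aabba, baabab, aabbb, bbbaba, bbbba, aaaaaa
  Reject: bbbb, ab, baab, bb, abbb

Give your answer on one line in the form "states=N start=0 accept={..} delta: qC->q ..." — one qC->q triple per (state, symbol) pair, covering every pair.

states=5 start=0 accept={1,2,4} delta: 0a->1 0b->0 1a->2 1b->0 2a->1 2b->3 3a->3 3b->4 4a->1 4b->1

State merging on the prefix tree: take the shortest (then alphabetical) example prefix whose next move is undefined and point that move at state 0, else 1, else 2, ...; a target is out if some Accept/Reject pair would then sit in one state with the same input left (inseparable). If every existing state is out, open a new one.
a: 0a undefined. 0a->0: no, aabbb/abbb meet in 0 with "bbb" left. Open state 1: 0a->1.
b: 0b undefined. 0b->0: ok.
aa: 1a undefined. 1a->0: no, baabab/ab meet in 1 with "b" left. 1a->1: no, aabbb/abbb meet in 1 with "bbb" left. Open state 2: 1a->2.
ab: 1b undefined. 1b->0: ok.
aaa: 2a undefined. 2a->0: no, aaaaaa/bbbb meet in 0. 2a->1: ok.
aab: 2b undefined. 2b->0: no, baabab/bbbb meet in 0. 2b->1: no, aba/baab meet in 1. 2b->2: no, baabab/bbbb meet in 0. Open state 3: 2b->3.
aabb: 3b undefined. 3b->0: no, aabbb/bbbb meet in 0. 3b->1: no, aabbb/bbbb meet in 0. 3b->2: no, aabbb/baab meet in 3. 3b->3: no, aabbb/baab meet in 3. Open state 4: 3b->4.
aabba: 4a undefined. 4a->0: no, aabba/bbbb meet in 0. 4a->1: ok.
aabbb: 4b undefined. 4b->0: no, aabbb/bbbb meet in 0. 4b->1: ok.
baaba: 3a undefined. 3a->0: no, baabab/bbbb meet in 0. 3a->1: no, baabab/bbbb meet in 0. 3a->2: no, baabab/baab meet in 3. 3a->3: ok.
All examples now run through 5 states with every (state, symbol) defined. Accept strings end in {1,2,4}, Reject strings end in {0,3}; accept={1,2,4}.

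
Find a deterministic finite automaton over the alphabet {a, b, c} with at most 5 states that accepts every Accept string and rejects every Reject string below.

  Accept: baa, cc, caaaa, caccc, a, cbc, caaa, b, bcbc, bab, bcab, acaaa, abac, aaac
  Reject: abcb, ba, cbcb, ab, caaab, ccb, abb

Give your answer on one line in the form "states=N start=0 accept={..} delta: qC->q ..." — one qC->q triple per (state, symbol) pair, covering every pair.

states=5 start=0 accept={1,4} delta: 0a->1 0b->1 0c->1 1a->2 1b->3 1c->1 2a->4 2b->1 2c->0 3a->0 3b->0 3c->1 4a->4 4b->0 4c->1

State merging on the prefix tree: take the shortest (then alphabetical) example prefix whose next move is undefined and point that move at state 0, else 1, else 2, ...; a target is out if some Accept/Reject pair would then sit in one state with the same input left (inseparable). If every existing state is out, open a new one.
a: 0a undefined. 0a->0: no, b/ab meet in 0 with "b" left. Open state 1: 0a->1.
b: 0b undefined. 0b->0: no, a/ba meet in 1. 0b->1: ok.
c: 0c undefined. 0c->0: no, a/ccb meet in 1. 0c->1: ok.
aa: 1a undefined. 1a->0: no, baa/caaab meet in 1. 1a->1: no, baa/ba meet in 1. Open state 2: 1a->2.
ab: 1b undefined. 1b->0: no, a/abb meet in 1. 1b->1: no, a/ab meet in 1. 1b->2: no, bab/abb meet in 2 with "b" left. Open state 3: 1b->3.
ac: 1c undefined. 1c->0: no, a/ccb meet in 1. 1c->1: ok.
aaa: 2a undefined. 2a->0: no, caaaa/ba meet in 2. 2a->1: no, caaa/ba meet in 2. 2a->2: no, baa/ba meet in 2. 2a->3: no, baa/ab meet in 3. Open state 4: 2a->4.
aba: 3a undefined. 3a->0: ok.
abb: 3b undefined. 3b->0: ok.
abc: 3c undefined. 3c->0: no, cc/abcb meet in 1. 3c->1: ok.
bab: 2b undefined. 2b->0: no, bab/abb meet in 0. 2b->1: ok.
cac: 2c undefined. 2c->0: ok.
aaac: 4c undefined. 4c->0: no, aaac/abb meet in 0. 4c->1: ok.
caaa: 4a undefined. 4a->0: no, cc/caaab meet in 1. 4a->1: no, caaaa/ba meet in 2. 4a->2: no, cc/caaab meet in 1. 4a->3: no, caaaa/caaab meet in 0. 4a->4: ok.
caaab: 4b undefined. 4b->0: ok.
All examples now run through 5 states with every (state, symbol) defined. Accept strings end in {1,4}, Reject strings end in {0,2,3}; accept={1,4}.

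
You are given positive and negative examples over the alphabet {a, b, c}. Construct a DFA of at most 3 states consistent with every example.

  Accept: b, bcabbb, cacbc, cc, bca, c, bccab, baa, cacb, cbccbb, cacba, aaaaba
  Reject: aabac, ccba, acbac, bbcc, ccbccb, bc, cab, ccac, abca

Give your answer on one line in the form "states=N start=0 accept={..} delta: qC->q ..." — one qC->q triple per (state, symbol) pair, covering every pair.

states=3 start=0 accept={0,1} delta: 0a->1 0b->1 0c->0 1a->2 1b->2 1c->2 2a->0 2b->0 2c->1

Grow the machine one transition at a time. Run the examples from 0; the earliest place one falls off (shortest prefix, ties alphabetical) gets sent to the lowest-numbered state that keeps every Accept/Reject pair distinguishable — a pair clashes when both reach the same state with identical unread suffix — and to a fresh state only if none does.
a: 0a undefined. 0a->0: no, bca/abca meet in 0 with "bca" left. Open state 1: 0a->1.
b: 0b undefined. 0b->0: no, cc/bbcc meet in 0 with "cc" left. 0b->1: ok.
c: 0c undefined. 0c->0: ok.
aa: 1a undefined. 1a->0: no, cc/aabac meet in 0. 1a->1: no, b/ccba meet in 1. Open state 2: 1a->2.
ab: 1b undefined. 1b->0: no, b/abca meet in 1. 1b->1: no, b/cab meet in 1. 1b->2: ok.
ac: 1c undefined. 1c->0: no, b/ccbccb meet in 1. 1c->1: no, b/bc meet in 1. 1c->2: ok.
aaa: 2a undefined. 2a->0: ok.
aab: 2b undefined. 2b->0: ok.
abc: 2c undefined. 2c->0: no, b/ccbccb meet in 1. 2c->1: ok.
All examples now run through 3 states with every (state, symbol) defined. Accept strings end in {0,1}, Reject strings end in {2}; accept={0,1}.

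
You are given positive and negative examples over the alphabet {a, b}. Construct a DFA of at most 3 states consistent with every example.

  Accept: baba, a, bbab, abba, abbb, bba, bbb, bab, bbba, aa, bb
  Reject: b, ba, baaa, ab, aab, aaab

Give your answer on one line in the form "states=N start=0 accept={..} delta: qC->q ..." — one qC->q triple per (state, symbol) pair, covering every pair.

Grow the machine one transition at a time. Run the examples from 0; the earliest place one falls off (shortest prefix, ties alphabetical) gets sent to the lowest-numbered state that keeps every Accept/Reject pair distinguishable — a pair clashes when both reach the same state with identical unread suffix — and to a fresh state only if none does.
a: 0a undefined. 0a->0: ok.
b: 0b undefined. 0b->0: no, baba/b meet in 0. Open state 1: 0b->1.
ba: 1a undefined. 1a->0: no, baba/ba meet in 0. 1a->1: ok.
bb: 1b undefined. 1b->0: no, bbab/b meet in 1. 1b->1: no, baba/b meet in 1. Open state 2: 1b->2.
bba: 2a undefined. 2a->0: no, bbab/b meet in 1. 2a->1: no, baba/b meet in 1. 2a->2: ok.
bbb: 2b undefined. 2b->0: ok.
All examples now run through 3 states with every (state, symbol) defined. Accept strings end in {0,2}, Reject strings end in {1}; accept={0,2}.

states=3 start=0 accept={0,2} delta: 0a->0 0b->1 1a->1 1b->2 2a->2 2b->0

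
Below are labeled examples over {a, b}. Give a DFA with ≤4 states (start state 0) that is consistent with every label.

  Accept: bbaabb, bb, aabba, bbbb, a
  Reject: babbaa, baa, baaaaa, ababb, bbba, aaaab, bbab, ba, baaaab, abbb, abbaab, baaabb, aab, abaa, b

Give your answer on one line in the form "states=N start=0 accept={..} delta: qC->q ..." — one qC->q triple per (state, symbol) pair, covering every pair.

states=3 start=0 accept={0} delta: 0a->0 0b->1 1a->2 1b->0 2a->2 2b->2

Fold the examples into a partial DFA from state 0: repeatedly fix the first undefined (state, symbol) met by the shortest-then-alphabetical prefix, trying targets in increasing order and rejecting any under which an Accept and a Reject string meet in one state with the same remainder; add a state when all current targets are rejected. Accepting states are where Accept strings end.
a: 0a undefined. 0a->0: ok.
b: 0b undefined. 0b->0: no, bbaabb/babbaa meet in 0. Open state 1: 0b->1.
ba: 1a undefined. 1a->0: no, bb/ababb meet in 1 with "b" left. 1a->1: no, bb/baaaab meet in 1 with "b" left. Open state 2: 1a->2.
bb: 1b undefined. 1b->0: ok.
baa: 2a undefined. 2a->0: no, bbaabb/baa meet in 0. 2a->1: no, bbaabb/baaaab meet in 0. 2a->2: ok.
bab: 2b undefined. 2b->0: no, bbaabb/baaaab meet in 0. 2b->1: no, bbaabb/babbaa meet in 0. 2b->2: ok.
All examples now run through 3 states with every (state, symbol) defined. Accept strings end in {0}, Reject strings end in {1,2}; accept={0}.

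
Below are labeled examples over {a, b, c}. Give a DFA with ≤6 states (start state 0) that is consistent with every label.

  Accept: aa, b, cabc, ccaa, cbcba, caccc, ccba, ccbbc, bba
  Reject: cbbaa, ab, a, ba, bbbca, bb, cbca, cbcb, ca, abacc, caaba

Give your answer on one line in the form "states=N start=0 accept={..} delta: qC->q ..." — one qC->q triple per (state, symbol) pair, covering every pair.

State merging on the prefix tree: take the shortest (then alphabetical) example prefix whose next move is undefined and point that move at state 0, else 1, else 2, ...; a target is out if some Accept/Reject pair would then sit in one state with the same input left (inseparable). If every existing state is out, open a new one.
a: 0a undefined. 0a->0: no, aa/a meet in 0. Open state 1: 0a->1.
b: 0b undefined. 0b->0: no, b/bb meet in 0. 0b->1: no, aa/ba meet in 1 with "a" left. Open state 2: 0b->2.
c: 0c undefined. 0c->0: no, ccba/ba meet in 2 with "a" left. 0c->1: no, aa/ca meet in 1 with "a" left. 0c->2: ok.
aa: 1a undefined. 1a->0: ok.
ab: 1b undefined. 1b->0: no, aa/ab meet in 0. 1b->1: ok.
ba: 2a undefined. 2a->0: no, aa/ba meet in 0. 2a->1: ok.
bb: 2b undefined. 2b->0: no, aa/cbbaa meet in 0. 2b->1: ok.
cc: 2c undefined. 2c->0: no, aa/abacc meet in 0. 2c->1: no, ccaa/cbbaa meet in 1. 2c->2: no, b/abacc meet in 2. Open state 3: 2c->3.
cac: 1c undefined. 1c->0: no, b/cbcb meet in 2. 1c->1: no, aa/bbbca meet in 0. 1c->2: ok.
cca: 3a undefined. 3a->0: no, ccaa/cbbaa meet in 1. 3a->1: ok.
ccb: 3b undefined. 3b->0: no, ccba/cbbaa meet in 1. 3b->1: ok.
caccc: 3c undefined. 3c->0: ok.
All examples now run through 4 states with every (state, symbol) defined. Accept strings end in {0,2}, Reject strings end in {1,3}; accept={0,2}.

states=4 start=0 accept={0,2} delta: 0a->1 0b->2 0c->2 1a->0 1b->1 1c->2 2a->1 2b->1 2c->3 3a->1 3b->1 3c->0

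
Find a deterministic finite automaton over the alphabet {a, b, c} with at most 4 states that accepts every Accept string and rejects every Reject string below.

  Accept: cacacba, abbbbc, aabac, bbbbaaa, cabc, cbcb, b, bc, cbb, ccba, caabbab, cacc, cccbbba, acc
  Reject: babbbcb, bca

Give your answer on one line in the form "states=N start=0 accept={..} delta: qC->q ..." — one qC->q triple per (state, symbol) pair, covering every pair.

states=3 start=0 accept={0,1} delta: 0a->0 0b->0 0c->1 1a->2 1b->2 1c->0 2a->0 2b->0 2c->0

Grow the machine one transition at a time. Run the examples from 0; the earliest place one falls off (shortest prefix, ties alphabetical) gets sent to the lowest-numbered state that keeps every Accept/Reject pair distinguishable — a pair clashes when both reach the same state with identical unread suffix — and to a fresh state only if none does.
a: 0a undefined. 0a->0: ok.
b: 0b undefined. 0b->0: ok.
c: 0c undefined. 0c->0: no, cacacba/babbbcb meet in 0. Open state 1: 0c->1.
ca: 1a undefined. 1a->0: no, bbbbaaa/bca meet in 0. 1a->1: no, abbbbc/bca meet in 1. Open state 2: 1a->2.
cb: 1b undefined. 1b->0: no, bbbbaaa/babbbcb meet in 0. 1b->1: no, abbbbc/babbbcb meet in 1. 1b->2: ok.
cc: 1c undefined. 1c->0: ok.
caa: 2a undefined. 2a->0: ok.
cab: 2b undefined. 2b->0: ok.
cac: 2c undefined. 2c->0: ok.
All examples now run through 3 states with every (state, symbol) defined. Accept strings end in {0,1}, Reject strings end in {2}; accept={0,1}.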